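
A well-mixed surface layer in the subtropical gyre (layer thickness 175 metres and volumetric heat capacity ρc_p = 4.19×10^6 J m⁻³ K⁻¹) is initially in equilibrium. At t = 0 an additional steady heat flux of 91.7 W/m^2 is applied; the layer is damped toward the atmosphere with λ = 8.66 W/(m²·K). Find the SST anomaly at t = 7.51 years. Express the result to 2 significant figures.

Areal heat capacity C = ρc_p × D = 4.19×10^6 × 175 = 7.33×10^8 J m⁻² K⁻¹.
τ = C / λ = 7.33×10^8 / 8.66 = 8.47×10^7 s.
Equilibrium anomaly ΔT_eq = F / λ = 91.7 / 8.66 = 10.6 K.
t = 7.51 years = 2.37×10^8 s, so t/τ = 2.80.
ΔT(t) = ΔT_eq (1 − e^(−t/τ)) = 10.6 × (1 − e^−2.80) = 9.94 K.

9.9 K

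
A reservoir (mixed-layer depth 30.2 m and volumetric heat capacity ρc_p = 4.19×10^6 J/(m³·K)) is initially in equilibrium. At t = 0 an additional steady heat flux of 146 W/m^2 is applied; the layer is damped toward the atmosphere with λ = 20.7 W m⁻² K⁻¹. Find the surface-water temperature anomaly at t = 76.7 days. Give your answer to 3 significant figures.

Areal heat capacity C = ρc_p × D = 4.19×10^6 × 30.2 = 1.27×10^8 J/(m²·K).
τ = C / λ = 1.27×10^8 / 20.7 = 6.11×10^6 s.
Equilibrium anomaly ΔT_eq = F / λ = 146 / 20.7 = 7.05 K.
t = 76.7 days = 6.63×10^6 s, so t/τ = 1.08.
ΔT(t) = ΔT_eq (1 − e^(−t/τ)) = 7.05 × (1 − e^−1.08) = 4.67 K.

4.67 K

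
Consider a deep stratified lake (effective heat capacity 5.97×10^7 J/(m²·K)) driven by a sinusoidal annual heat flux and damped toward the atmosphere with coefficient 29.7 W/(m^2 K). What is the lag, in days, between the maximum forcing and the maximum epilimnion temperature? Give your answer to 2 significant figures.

Areal heat capacity C = 5.97×10^7 J/(m²·K) (given).
ω = 2π / 3.15×10^7 s = 1.99×10^-7 s⁻¹.
Phase lag φ = arctan(Cω/λ) = arctan(11.9/29.7) = 0.381 rad.
Time lag = φ / ω = 0.381 / 1.99×10^-7 = 1.91×10^6 s = 22.1 days.

22 days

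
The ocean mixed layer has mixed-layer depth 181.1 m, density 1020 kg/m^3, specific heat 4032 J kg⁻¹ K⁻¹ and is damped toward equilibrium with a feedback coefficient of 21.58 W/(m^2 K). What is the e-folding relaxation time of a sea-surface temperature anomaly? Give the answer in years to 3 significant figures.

1.09 years

Areal heat capacity C = ρ c_p D = 1020 × 4032 × 181.1 = 7.45×10^8 J/(m²·K).
Relaxation time τ = C / λ = 7.45×10^8 / 21.58 = 3.45×10^7 s.
In years: 3.45×10^7 s / (3.156×10^7 s/year) = 1.09 years.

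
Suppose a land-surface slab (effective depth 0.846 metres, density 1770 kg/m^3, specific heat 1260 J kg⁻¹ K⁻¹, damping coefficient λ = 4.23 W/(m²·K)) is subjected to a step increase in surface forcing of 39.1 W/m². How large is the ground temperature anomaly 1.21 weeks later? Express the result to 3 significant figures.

7.45 K

Areal heat capacity C = ρ c_p D = 1770 × 1260 × 0.846 = 1.89×10^6 J/(m^2 K).
τ = C / λ = 1.89×10^6 / 4.23 = 4.46×10^5 s.
Equilibrium anomaly ΔT_eq = F / λ = 39.1 / 4.23 = 9.24 K.
t = 1.21 weeks = 7.32×10^5 s, so t/τ = 1.64.
ΔT(t) = ΔT_eq (1 − e^(−t/τ)) = 9.24 × (1 − e^−1.64) = 7.45 K.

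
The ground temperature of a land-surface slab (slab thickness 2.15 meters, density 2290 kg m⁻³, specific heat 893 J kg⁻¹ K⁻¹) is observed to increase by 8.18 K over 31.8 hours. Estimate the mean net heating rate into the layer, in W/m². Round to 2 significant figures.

Areal heat capacity C = ρ c_p D = 2290 × 893 × 2.15 = 4.40×10^6 J m⁻² K⁻¹.
Required heat per unit area: Q = C ΔT = 4.40×10^6 × 8.18 = 3.60×10^7 J/m².
Flux F = Q / Δt = 3.60×10^7 / 1.14×10^5 s = 314 W/m².

310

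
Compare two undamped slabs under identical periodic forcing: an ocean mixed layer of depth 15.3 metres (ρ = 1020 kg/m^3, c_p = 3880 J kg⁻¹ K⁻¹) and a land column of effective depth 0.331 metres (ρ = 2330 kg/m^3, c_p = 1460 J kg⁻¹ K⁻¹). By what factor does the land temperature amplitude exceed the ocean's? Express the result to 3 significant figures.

C_ocean = 1020 × 3880 × 15.3 = 6.06×10^7 J/(m²·K).
C_land = 2330 × 1460 × 0.331 = 1.13×10^6 J/(m²·K).
Undamped amplitude ∝ 1/C, so A_land/A_ocean = C_ocean/C_land = 53.8.

53.8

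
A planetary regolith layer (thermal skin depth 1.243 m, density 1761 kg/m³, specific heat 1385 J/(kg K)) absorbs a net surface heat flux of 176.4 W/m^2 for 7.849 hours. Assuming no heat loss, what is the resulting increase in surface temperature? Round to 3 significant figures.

Areal heat capacity C = ρ c_p D = 1761 × 1385 × 1.243 = 3.03×10^6 J m⁻² K⁻¹.
Net heat input Q = F Δt = 176.4 × (7.849 hours × 3600 s/hour) = 4.98×10^6 J/m².
ΔT = Q / C = 4.98×10^6 / 3.03×10^6 = 1.64 K.

1.64 K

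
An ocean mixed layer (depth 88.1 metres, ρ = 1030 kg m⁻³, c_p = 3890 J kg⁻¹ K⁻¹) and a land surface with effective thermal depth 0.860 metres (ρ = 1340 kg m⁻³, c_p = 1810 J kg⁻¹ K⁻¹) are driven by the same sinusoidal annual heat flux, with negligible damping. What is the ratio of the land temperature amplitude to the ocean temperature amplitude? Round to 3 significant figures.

169

C_ocean = 1030 × 3890 × 88.1 = 3.53×10^8 J/(m²·K).
C_land = 1340 × 1810 × 0.860 = 2.09×10^6 J/(m²·K).
Undamped amplitude ∝ 1/C, so A_land/A_ocean = C_ocean/C_land = 169.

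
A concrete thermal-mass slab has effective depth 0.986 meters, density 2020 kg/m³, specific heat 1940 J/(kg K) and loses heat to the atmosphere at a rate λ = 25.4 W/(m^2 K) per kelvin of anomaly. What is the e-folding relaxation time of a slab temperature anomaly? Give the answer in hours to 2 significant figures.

Areal heat capacity C = ρ c_p D = 2020 × 1940 × 0.986 = 3.86×10^6 J/(m²·K).
Relaxation time τ = C / λ = 3.86×10^6 / 25.4 = 1.52×10^5 s.
In hours: 1.52×10^5 s / (3600 s/hour) = 42.3 hours.

42 hours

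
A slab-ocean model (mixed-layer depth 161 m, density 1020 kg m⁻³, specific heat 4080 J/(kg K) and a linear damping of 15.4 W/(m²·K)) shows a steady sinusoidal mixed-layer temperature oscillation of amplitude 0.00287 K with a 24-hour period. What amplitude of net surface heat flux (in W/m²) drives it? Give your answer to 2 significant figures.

Areal heat capacity C = ρ c_p D = 1020 × 4080 × 161 = 6.70×10^8 J/(m²·K).
ω = 2π / 86400 s = 7.27×10^-5 s⁻¹.
√((Cω)² + λ²) = √((48700)² + 15.4²) = 48700 W/(m²·K).
F₀ = A × √((Cω)²+λ²) = 0.00287 × 48700 = 140 W/m².

140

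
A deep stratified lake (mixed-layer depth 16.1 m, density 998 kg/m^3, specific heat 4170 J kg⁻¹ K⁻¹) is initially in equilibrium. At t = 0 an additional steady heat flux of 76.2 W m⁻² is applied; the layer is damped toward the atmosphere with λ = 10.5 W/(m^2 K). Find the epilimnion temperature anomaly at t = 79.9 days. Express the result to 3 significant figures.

Areal heat capacity C = ρ c_p D = 998 × 4170 × 16.1 = 6.70×10^7 J m⁻² K⁻¹.
τ = C / λ = 6.70×10^7 / 10.5 = 6.38×10^6 s.
Equilibrium anomaly ΔT_eq = F / λ = 76.2 / 10.5 = 7.26 K.
t = 79.9 days = 6.90×10^6 s, so t/τ = 1.08.
ΔT(t) = ΔT_eq (1 − e^(−t/τ)) = 7.26 × (1 − e^−1.08) = 4.80 K.

4.80 K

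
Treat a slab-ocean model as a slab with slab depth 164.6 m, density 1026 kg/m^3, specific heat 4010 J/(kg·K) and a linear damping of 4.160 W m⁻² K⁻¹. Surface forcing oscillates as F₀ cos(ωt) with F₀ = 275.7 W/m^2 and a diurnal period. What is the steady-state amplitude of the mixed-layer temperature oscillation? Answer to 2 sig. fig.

0.0056 K

Areal heat capacity C = ρ c_p D = 1026 × 4010 × 164.6 = 6.77×10^8 J m⁻² K⁻¹.
Angular frequency ω = 2π / T = 2π / 86400 s = 7.27×10^-5 s⁻¹.
√((Cω)² + λ²) = √((49200)² + 4.160²) = 49200 W/(m²·K).
Amplitude A = F₀ / √((Cω)²+λ²) = 275.7 / 49200 = 0.00560 K.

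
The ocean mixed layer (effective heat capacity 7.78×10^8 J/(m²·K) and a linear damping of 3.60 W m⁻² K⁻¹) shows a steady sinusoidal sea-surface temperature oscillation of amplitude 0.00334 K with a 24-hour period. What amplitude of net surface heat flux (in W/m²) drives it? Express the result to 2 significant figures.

190

Areal heat capacity C = 7.78×10^8 J/(m²·K) (given).
ω = 2π / 86400 s = 7.27×10^-5 s⁻¹.
√((Cω)² + λ²) = √((56600)² + 3.60²) = 56600 W/(m²·K).
F₀ = A × √((Cω)²+λ²) = 0.00334 × 56600 = 189 W/m².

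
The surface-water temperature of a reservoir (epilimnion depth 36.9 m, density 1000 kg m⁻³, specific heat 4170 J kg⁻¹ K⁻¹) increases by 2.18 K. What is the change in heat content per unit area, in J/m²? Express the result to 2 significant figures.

Areal heat capacity C = ρ c_p D = 1000 × 4170 × 36.9 = 1.54×10^8 J m⁻² K⁻¹.
ΔQ = C ΔT = 1.54×10^8 × 2.18 = 3.35×10^8 J/m².

3.4×10^8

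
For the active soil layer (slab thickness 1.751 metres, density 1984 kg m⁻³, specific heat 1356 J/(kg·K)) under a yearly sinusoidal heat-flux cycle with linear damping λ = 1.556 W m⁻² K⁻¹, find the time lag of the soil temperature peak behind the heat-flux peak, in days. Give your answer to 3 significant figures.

Areal heat capacity C = ρ c_p D = 1984 × 1356 × 1.751 = 4.71×10^6 J/(m²·K).
ω = 2π / 3.15×10^7 s = 1.99×10^-7 s⁻¹.
Phase lag φ = arctan(Cω/λ) = arctan(0.939/1.556) = 0.543 rad.
Time lag = φ / ω = 0.543 / 1.99×10^-7 = 2.72×10^6 s = 31.5 days.

31.5 days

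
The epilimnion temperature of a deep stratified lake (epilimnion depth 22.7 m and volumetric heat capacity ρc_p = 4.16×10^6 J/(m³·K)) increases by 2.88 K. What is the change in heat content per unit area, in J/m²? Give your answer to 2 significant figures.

Areal heat capacity C = ρc_p × D = 4.16×10^6 × 22.7 = 9.44×10^7 J/(m^2 K).
ΔQ = C ΔT = 9.44×10^7 × 2.88 = 2.72×10^8 J/m².

2.7×10^8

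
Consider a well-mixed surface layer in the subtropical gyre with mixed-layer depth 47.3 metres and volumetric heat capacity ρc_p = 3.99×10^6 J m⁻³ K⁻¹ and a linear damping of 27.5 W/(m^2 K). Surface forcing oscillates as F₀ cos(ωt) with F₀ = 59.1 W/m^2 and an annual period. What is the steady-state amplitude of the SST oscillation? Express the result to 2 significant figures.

1.3 K

Areal heat capacity C = ρc_p × D = 3.99×10^6 × 47.3 = 1.89×10^8 J/(m^2 K).
Angular frequency ω = 2π / T = 2π / 3.15×10^7 s = 1.99×10^-7 s⁻¹.
√((Cω)² + λ²) = √((37.6)² + 27.5²) = 46.6 W/(m²·K).
Amplitude A = F₀ / √((Cω)²+λ²) = 59.1 / 46.6 = 1.27 K.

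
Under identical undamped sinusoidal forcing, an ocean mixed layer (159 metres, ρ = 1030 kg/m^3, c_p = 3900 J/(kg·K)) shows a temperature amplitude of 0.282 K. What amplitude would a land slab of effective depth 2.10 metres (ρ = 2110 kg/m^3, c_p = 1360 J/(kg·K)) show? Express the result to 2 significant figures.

30 K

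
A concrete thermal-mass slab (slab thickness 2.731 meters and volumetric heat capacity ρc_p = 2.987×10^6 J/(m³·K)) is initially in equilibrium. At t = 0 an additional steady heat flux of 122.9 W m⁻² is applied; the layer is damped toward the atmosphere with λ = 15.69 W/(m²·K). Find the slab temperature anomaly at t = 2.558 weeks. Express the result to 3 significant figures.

7.43 K

Areal heat capacity C = ρc_p × D = 2.987×10^6 × 2.731 = 8.16×10^6 J m⁻² K⁻¹.
τ = C / λ = 8.16×10^6 / 15.69 = 5.20×10^5 s.
Equilibrium anomaly ΔT_eq = F / λ = 122.9 / 15.69 = 7.83 K.
t = 2.558 weeks = 1.55×10^6 s, so t/τ = 2.98.
ΔT(t) = ΔT_eq (1 − e^(−t/τ)) = 7.83 × (1 − e^−2.98) = 7.43 K.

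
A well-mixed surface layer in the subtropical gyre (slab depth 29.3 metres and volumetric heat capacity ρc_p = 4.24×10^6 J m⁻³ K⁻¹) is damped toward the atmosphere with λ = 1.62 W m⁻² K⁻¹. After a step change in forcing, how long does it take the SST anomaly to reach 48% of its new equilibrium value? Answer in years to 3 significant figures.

1.59 years

Areal heat capacity C = ρc_p × D = 4.24×10^6 × 29.3 = 1.24×10^8 J/(m^2 K).
τ = C / λ = 1.24×10^8 / 1.62 = 7.67×10^7 s.
Fraction reached: 1 − e^(−t/τ) = 0.48 ⇒ t = −τ ln(1 − 0.48) = τ × 0.654.
t = 5.01×10^7 s = 1.59 years.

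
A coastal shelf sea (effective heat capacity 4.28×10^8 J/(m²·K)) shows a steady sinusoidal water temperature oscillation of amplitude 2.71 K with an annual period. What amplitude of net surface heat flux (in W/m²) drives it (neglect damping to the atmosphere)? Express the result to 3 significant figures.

231

Areal heat capacity C = 4.28×10^8 J/(m²·K) (given).
ω = 2π / 3.15×10^7 s = 1.99×10^-7 s⁻¹.
Cω = 4.28×10^8 × 1.99×10^-7 = 85.3 W/(m²·K).
F₀ = A × Cω = 2.71 × 85.3 = 231 W/m².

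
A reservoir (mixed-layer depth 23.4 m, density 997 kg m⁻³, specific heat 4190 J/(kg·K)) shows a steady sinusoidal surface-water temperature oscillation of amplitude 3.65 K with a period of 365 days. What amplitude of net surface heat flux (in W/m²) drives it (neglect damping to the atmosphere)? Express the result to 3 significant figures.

71.1

Areal heat capacity C = ρ c_p D = 997 × 4190 × 23.4 = 9.78×10^7 J m⁻² K⁻¹.
ω = 2π / 3.15×10^7 s = 1.99×10^-7 s⁻¹.
Cω = 9.78×10^7 × 1.99×10^-7 = 19.5 W/(m²·K).
F₀ = A × Cω = 3.65 × 19.5 = 71.1 W/m².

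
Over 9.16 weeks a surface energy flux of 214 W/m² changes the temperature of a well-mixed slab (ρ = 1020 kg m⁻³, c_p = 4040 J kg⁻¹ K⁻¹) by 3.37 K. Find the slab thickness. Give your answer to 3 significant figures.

Heat input Q = F Δt = 214 × 5.54×10^6 s = 1.19×10^9 J/m².
Required areal heat capacity C = Q / ΔT = 3.52×10^8 J/(m²·K).
Depth D = C / (ρ c_p) = 3.52×10^8 / (1020 × 4040) = 85.4 m.

85.4 m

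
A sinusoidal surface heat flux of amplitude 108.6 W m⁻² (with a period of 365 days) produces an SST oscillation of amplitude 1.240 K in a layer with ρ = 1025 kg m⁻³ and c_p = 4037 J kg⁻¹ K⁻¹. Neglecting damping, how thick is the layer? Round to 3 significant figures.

106 m

ω = 2π / 3.15×10^7 s = 1.99×10^-7 s⁻¹.
Required C = F₀ / (A ω) = 108.6 / (1.240 × 1.99×10^-7) = 4.40×10^8 J/(m²·K).
D = C / (ρ c_p) = 4.40×10^8 / (1025 × 4037) = 106 m.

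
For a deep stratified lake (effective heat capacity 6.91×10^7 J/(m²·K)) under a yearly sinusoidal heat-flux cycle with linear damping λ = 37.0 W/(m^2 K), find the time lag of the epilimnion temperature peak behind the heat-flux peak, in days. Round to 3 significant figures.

20.7 days

Areal heat capacity C = 6.91×10^7 J/(m²·K) (given).
ω = 2π / 3.15×10^7 s = 1.99×10^-7 s⁻¹.
Phase lag φ = arctan(Cω/λ) = arctan(13.8/37.0) = 0.356 rad.
Time lag = φ / ω = 0.356 / 1.99×10^-7 = 1.79×10^6 s = 20.7 days.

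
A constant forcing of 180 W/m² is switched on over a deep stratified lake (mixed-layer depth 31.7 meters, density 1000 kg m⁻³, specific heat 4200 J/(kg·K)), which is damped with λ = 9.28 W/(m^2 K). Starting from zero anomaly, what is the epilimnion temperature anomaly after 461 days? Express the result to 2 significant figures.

Areal heat capacity C = ρ c_p D = 1000 × 4200 × 31.7 = 1.33×10^8 J/(m²·K).
τ = C / λ = 1.33×10^8 / 9.28 = 1.43×10^7 s.
Equilibrium anomaly ΔT_eq = F / λ = 180 / 9.28 = 19.4 K.
t = 461 days = 3.98×10^7 s, so t/τ = 2.78.
ΔT(t) = ΔT_eq (1 − e^(−t/τ)) = 19.4 × (1 − e^−2.78) = 18.2 K.

18 K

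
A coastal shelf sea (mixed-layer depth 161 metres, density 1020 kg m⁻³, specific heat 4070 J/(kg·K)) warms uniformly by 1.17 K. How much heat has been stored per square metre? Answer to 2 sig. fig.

7.8×10^8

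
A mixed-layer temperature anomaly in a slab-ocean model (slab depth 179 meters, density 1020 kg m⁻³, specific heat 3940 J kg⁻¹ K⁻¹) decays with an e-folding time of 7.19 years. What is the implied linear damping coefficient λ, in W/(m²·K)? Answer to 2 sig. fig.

3.2

Areal heat capacity C = ρ c_p D = 1020 × 3940 × 179 = 7.19×10^8 J/(m²·K).
τ = 7.19 years = 2.27×10^8 s.
λ = C / τ = 7.19×10^8 / 2.27×10^8 = 3.17 W/(m²·K).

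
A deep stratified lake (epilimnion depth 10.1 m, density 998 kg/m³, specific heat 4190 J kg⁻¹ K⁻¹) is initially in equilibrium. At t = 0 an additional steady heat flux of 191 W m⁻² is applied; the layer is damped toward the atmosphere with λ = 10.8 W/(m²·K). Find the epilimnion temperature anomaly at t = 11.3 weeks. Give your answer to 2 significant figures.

15 K

Areal heat capacity C = ρ c_p D = 998 × 4190 × 10.1 = 4.22×10^7 J/(m^2 K).
τ = C / λ = 4.22×10^7 / 10.8 = 3.91×10^6 s.
Equilibrium anomaly ΔT_eq = F / λ = 191 / 10.8 = 17.7 K.
t = 11.3 weeks = 6.83×10^6 s, so t/τ = 1.75.
ΔT(t) = ΔT_eq (1 − e^(−t/τ)) = 17.7 × (1 − e^−1.75) = 14.6 K.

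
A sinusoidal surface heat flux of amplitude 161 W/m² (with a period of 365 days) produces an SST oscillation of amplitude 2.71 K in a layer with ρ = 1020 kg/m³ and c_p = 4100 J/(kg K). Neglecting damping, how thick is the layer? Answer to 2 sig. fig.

71 m

ω = 2π / 3.15×10^7 s = 1.99×10^-7 s⁻¹.
Required C = F₀ / (A ω) = 161 / (2.71 × 1.99×10^-7) = 2.98×10^8 J/(m²·K).
D = C / (ρ c_p) = 2.98×10^8 / (1020 × 4100) = 71.3 m.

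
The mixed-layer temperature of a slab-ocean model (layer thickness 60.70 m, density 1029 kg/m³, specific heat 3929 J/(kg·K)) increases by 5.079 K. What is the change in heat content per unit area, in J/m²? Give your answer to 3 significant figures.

Areal heat capacity C = ρ c_p D = 1029 × 3929 × 60.70 = 2.45×10^8 J m⁻² K⁻¹.
ΔQ = C ΔT = 2.45×10^8 × 5.079 = 1.25×10^9 J/m².

1.25×10^9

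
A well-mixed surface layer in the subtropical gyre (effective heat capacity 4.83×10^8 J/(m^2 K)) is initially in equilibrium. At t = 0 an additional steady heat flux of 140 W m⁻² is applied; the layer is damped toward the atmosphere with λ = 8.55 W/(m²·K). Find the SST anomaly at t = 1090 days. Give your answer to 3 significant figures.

13.3 K

Areal heat capacity C = 4.83×10^8 J/(m^2 K) (given).
τ = C / λ = 4.83×10^8 / 8.55 = 5.65×10^7 s.
Equilibrium anomaly ΔT_eq = F / λ = 140 / 8.55 = 16.4 K.
t = 1090 days = 9.42×10^7 s, so t/τ = 1.67.
ΔT(t) = ΔT_eq (1 − e^(−t/τ)) = 16.4 × (1 − e^−1.67) = 13.3 K.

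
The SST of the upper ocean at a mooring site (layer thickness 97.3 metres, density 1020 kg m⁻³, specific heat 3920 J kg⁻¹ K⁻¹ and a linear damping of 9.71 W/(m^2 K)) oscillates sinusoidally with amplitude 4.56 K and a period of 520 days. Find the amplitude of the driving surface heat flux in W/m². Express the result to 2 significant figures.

250

Areal heat capacity C = ρ c_p D = 1020 × 3920 × 97.3 = 3.89×10^8 J/(m²·K).
ω = 2π / 4.49×10^7 s = 1.40×10^-7 s⁻¹.
√((Cω)² + λ²) = √((54.4)² + 9.71²) = 55.3 W/(m²·K).
F₀ = A × √((Cω)²+λ²) = 4.56 × 55.3 = 252 W/m².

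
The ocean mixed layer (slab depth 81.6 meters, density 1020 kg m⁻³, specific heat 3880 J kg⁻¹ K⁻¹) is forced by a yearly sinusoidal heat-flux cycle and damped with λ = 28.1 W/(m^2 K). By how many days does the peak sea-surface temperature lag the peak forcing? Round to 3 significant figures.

Areal heat capacity C = ρ c_p D = 1020 × 3880 × 81.6 = 3.23×10^8 J/(m²·K).
ω = 2π / 3.15×10^7 s = 1.99×10^-7 s⁻¹.
Phase lag φ = arctan(Cω/λ) = arctan(64.3/28.1) = 1.16 rad.
Time lag = φ / ω = 1.16 / 1.99×10^-7 = 5.82×10^6 s = 67.3 days.

67.3 days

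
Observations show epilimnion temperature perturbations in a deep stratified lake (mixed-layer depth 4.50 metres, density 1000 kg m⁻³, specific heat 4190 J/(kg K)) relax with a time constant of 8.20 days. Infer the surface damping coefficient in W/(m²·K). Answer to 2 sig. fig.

27

Areal heat capacity C = ρ c_p D = 1000 × 4190 × 4.50 = 1.89×10^7 J m⁻² K⁻¹.
τ = 8.20 days = 7.08×10^5 s.
λ = C / τ = 1.89×10^7 / 7.08×10^5 = 26.6 W/(m²·K).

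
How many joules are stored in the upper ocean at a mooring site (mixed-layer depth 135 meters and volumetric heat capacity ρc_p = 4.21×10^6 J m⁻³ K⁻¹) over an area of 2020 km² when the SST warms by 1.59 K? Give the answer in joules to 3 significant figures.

1.83×10^18 J

Areal heat capacity C = ρc_p × D = 4.21×10^6 × 135 = 5.68×10^8 J/(m^2 K).
Heat per unit area: q = C ΔT = 5.68×10^8 × 1.59 = 9.04×10^8 J/m².
Total heat: Q = q × A = 9.04×10^8 × (2020 × 10⁶ m²) = 1.83×10^18 J.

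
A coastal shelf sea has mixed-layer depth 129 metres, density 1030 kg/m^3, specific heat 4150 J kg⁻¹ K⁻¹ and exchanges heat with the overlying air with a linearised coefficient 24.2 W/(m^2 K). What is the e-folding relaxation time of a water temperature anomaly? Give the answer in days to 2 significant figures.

Areal heat capacity C = ρ c_p D = 1030 × 4150 × 129 = 5.51×10^8 J m⁻² K⁻¹.
Relaxation time τ = C / λ = 5.51×10^8 / 24.2 = 2.28×10^7 s.
In days: 2.28×10^7 s / (86400 s/day) = 264 days.

260 days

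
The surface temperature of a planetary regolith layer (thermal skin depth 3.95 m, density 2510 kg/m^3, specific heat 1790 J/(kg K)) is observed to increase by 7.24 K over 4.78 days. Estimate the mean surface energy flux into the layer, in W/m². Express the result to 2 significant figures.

Areal heat capacity C = ρ c_p D = 2510 × 1790 × 3.95 = 1.77×10^7 J/(m²·K).
Required heat per unit area: Q = C ΔT = 1.77×10^7 × 7.24 = 1.28×10^8 J/m².
Flux F = Q / Δt = 1.28×10^8 / 4.13×10^5 s = 311 W/m².

310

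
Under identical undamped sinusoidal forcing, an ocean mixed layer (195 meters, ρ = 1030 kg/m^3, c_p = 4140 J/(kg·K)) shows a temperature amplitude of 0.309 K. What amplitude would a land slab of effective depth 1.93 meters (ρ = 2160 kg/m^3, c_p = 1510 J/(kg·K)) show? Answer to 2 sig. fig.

C_ocean = 8.32×10^8 J/(m²·K); C_land = 6.29×10^6 J/(m²·K).
A ∝ 1/C ⇒ A_land = A_ocean × C_ocean/C_land = 0.309 × 132 = 40.8 K.

41 K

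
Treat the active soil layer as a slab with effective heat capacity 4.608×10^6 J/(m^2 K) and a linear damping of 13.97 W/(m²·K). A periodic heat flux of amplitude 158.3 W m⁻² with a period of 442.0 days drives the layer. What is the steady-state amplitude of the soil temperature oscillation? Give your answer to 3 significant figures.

Areal heat capacity C = 4.608×10^6 J/(m^2 K) (given).
Angular frequency ω = 2π / T = 2π / 3.82×10^7 s = 1.65×10^-7 s⁻¹.
√((Cω)² + λ²) = √((0.758)² + 13.97²) = 14.0 W/(m²·K).
Amplitude A = F₀ / √((Cω)²+λ²) = 158.3 / 14.0 = 11.3 K.

11.3 K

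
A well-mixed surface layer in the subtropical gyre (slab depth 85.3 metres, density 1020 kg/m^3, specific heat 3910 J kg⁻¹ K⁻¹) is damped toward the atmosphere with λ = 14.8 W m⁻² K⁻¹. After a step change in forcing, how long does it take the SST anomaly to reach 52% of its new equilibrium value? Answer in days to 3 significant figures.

Areal heat capacity C = ρ c_p D = 1020 × 3910 × 85.3 = 3.40×10^8 J/(m²·K).
τ = C / λ = 3.40×10^8 / 14.8 = 2.30×10^7 s.
Fraction reached: 1 − e^(−t/τ) = 0.52 ⇒ t = −τ ln(1 − 0.52) = τ × 0.734.
t = 1.69×10^7 s = 195 days.

195 days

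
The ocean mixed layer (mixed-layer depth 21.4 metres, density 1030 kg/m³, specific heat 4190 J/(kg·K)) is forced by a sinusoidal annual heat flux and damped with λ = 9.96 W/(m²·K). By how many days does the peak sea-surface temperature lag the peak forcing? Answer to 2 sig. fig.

62 days

Areal heat capacity C = ρ c_p D = 1030 × 4190 × 21.4 = 9.24×10^7 J m⁻² K⁻¹.
ω = 2π / 3.15×10^7 s = 1.99×10^-7 s⁻¹.
Phase lag φ = arctan(Cω/λ) = arctan(18.4/9.96) = 1.07 rad.
Time lag = φ / ω = 1.07 / 1.99×10^-7 = 5.39×10^6 s = 62.4 days.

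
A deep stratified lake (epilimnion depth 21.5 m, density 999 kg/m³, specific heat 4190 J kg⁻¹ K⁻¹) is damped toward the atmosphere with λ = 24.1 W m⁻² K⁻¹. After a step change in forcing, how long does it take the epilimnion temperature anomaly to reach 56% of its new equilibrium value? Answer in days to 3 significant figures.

Areal heat capacity C = ρ c_p D = 999 × 4190 × 21.5 = 9.00×10^7 J m⁻² K⁻¹.
τ = C / λ = 9.00×10^7 / 24.1 = 3.73×10^6 s.
Fraction reached: 1 − e^(−t/τ) = 0.56 ⇒ t = −τ ln(1 − 0.56) = τ × 0.821.
t = 3.07×10^6 s = 35.5 days.

35.5 days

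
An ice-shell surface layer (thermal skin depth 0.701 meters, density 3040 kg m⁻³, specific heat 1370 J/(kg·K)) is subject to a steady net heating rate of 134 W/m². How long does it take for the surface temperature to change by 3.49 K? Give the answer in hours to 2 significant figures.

21 hours

Areal heat capacity C = ρ c_p D = 3040 × 1370 × 0.701 = 2.92×10^6 J/(m²·K).
Time required: Δt = C ΔT / F = 2.92×10^6 × 3.49 / 134 = 76000 s.
In hours: 76000 s / (3600 s/hour) = 21.1 hours.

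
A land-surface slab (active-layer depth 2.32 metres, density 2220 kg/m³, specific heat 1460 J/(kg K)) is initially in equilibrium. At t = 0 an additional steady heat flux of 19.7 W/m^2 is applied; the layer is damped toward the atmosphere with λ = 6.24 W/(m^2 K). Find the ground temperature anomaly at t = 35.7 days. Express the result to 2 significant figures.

Areal heat capacity C = ρ c_p D = 2220 × 1460 × 2.32 = 7.52×10^6 J/(m^2 K).
τ = C / λ = 7.52×10^6 / 6.24 = 1.21×10^6 s.
Equilibrium anomaly ΔT_eq = F / λ = 19.7 / 6.24 = 3.16 K.
t = 35.7 days = 3.08×10^6 s, so t/τ = 2.56.
ΔT(t) = ΔT_eq (1 − e^(−t/τ)) = 3.16 × (1 − e^−2.56) = 2.91 K.

2.9 K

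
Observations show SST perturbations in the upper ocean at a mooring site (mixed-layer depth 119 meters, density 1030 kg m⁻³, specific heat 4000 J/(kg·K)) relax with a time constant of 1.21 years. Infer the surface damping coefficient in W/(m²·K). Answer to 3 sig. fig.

12.8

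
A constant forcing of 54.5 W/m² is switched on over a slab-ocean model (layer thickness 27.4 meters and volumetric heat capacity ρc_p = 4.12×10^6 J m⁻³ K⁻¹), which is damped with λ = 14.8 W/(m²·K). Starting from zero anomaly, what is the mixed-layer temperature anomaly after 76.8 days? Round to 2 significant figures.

Areal heat capacity C = ρc_p × D = 4.12×10^6 × 27.4 = 1.13×10^8 J/(m^2 K).
τ = C / λ = 1.13×10^8 / 14.8 = 7.63×10^6 s.
Equilibrium anomaly ΔT_eq = F / λ = 54.5 / 14.8 = 3.68 K.
t = 76.8 days = 6.64×10^6 s, so t/τ = 0.870.
ΔT(t) = ΔT_eq (1 − e^(−t/τ)) = 3.68 × (1 − e^−0.870) = 2.14 K.

2.1 K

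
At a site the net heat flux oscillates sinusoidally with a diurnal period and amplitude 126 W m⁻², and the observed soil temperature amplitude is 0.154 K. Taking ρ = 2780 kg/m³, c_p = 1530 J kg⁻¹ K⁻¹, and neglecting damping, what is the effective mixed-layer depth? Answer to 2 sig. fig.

ω = 2π / 86400 s = 7.27×10^-5 s⁻¹.
Required C = F₀ / (A ω) = 126 / (0.154 × 7.27×10^-5) = 1.13×10^7 J/(m²·K).
D = C / (ρ c_p) = 1.13×10^7 / (2780 × 1530) = 2.65 m.

2.6 m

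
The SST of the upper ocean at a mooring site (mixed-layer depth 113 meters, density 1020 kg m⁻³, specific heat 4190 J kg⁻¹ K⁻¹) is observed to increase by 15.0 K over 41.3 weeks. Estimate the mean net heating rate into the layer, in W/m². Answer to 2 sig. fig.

290

Areal heat capacity C = ρ c_p D = 1020 × 4190 × 113 = 4.83×10^8 J/(m²·K).
Required heat per unit area: Q = C ΔT = 4.83×10^8 × 15.0 = 7.24×10^9 J/m².
Flux F = Q / Δt = 7.24×10^9 / 2.50×10^7 s = 290 W/m².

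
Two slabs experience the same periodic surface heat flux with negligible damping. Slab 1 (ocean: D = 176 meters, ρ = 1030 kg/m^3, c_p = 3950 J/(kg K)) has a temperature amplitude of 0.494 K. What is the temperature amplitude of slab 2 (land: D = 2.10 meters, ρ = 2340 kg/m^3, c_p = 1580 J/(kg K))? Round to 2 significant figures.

46 K

C_ocean = 7.16×10^8 J/(m²·K); C_land = 7.76×10^6 J/(m²·K).
A ∝ 1/C ⇒ A_land = A_ocean × C_ocean/C_land = 0.494 × 92.2 = 45.6 K.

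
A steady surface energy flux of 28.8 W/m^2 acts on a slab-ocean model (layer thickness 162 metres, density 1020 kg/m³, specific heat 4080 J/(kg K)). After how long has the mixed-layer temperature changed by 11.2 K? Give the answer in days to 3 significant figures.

3030 days

Areal heat capacity C = ρ c_p D = 1020 × 4080 × 162 = 6.74×10^8 J m⁻² K⁻¹.
Time required: Δt = C ΔT / F = 6.74×10^8 × 11.2 / 28.8 = 2.62×10^8 s.
In days: 2.62×10^8 s / (86400 s/day) = 3030 days.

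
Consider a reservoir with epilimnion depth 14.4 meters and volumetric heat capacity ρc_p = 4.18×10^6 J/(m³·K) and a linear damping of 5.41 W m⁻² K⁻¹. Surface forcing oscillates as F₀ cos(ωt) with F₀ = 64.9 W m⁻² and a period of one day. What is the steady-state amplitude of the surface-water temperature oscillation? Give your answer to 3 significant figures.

0.0148 K

Areal heat capacity C = ρc_p × D = 4.18×10^6 × 14.4 = 6.02×10^7 J/(m^2 K).
Angular frequency ω = 2π / T = 2π / 86400 s = 7.27×10^-5 s⁻¹.
√((Cω)² + λ²) = √((4380)² + 5.41²) = 4380 W/(m²·K).
Amplitude A = F₀ / √((Cω)²+λ²) = 64.9 / 4380 = 0.0148 K.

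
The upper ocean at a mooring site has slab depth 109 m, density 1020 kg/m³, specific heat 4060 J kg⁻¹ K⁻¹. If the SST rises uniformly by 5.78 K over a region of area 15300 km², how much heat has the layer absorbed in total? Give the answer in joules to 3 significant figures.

Areal heat capacity C = ρ c_p D = 1020 × 4060 × 109 = 4.51×10^8 J m⁻² K⁻¹.
Heat per unit area: q = C ΔT = 4.51×10^8 × 5.78 = 2.61×10^9 J/m².
Total heat: Q = q × A = 2.61×10^9 × (15300 × 10⁶ m²) = 3.99×10^19 J.

3.99×10^19 J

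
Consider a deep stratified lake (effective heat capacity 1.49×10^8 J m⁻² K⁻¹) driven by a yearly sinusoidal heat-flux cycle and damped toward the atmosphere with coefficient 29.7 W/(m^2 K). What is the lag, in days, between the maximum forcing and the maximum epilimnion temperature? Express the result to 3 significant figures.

45.6 days

Areal heat capacity C = 1.49×10^8 J m⁻² K⁻¹ (given).
ω = 2π / 3.15×10^7 s = 1.99×10^-7 s⁻¹.
Phase lag φ = arctan(Cω/λ) = arctan(29.7/29.7) = 0.785 rad.
Time lag = φ / ω = 0.785 / 1.99×10^-7 = 3.94×10^6 s = 45.6 days.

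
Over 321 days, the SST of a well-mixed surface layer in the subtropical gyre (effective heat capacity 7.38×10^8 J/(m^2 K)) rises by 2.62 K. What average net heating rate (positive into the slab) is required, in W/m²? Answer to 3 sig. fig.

69.7

Areal heat capacity C = 7.38×10^8 J/(m^2 K) (given).
Required heat per unit area: Q = C ΔT = 7.38×10^8 × 2.62 = 1.93×10^9 J/m².
Flux F = Q / Δt = 1.93×10^9 / 2.77×10^7 s = 69.7 W/m².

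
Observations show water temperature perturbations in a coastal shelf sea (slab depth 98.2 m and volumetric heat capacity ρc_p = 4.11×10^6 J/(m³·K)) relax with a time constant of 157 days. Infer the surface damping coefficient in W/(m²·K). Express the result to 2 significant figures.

Areal heat capacity C = ρc_p × D = 4.11×10^6 × 98.2 = 4.04×10^8 J/(m^2 K).
τ = 157 days = 1.36×10^7 s.
λ = C / τ = 4.04×10^8 / 1.36×10^7 = 29.8 W/(m²·K).

30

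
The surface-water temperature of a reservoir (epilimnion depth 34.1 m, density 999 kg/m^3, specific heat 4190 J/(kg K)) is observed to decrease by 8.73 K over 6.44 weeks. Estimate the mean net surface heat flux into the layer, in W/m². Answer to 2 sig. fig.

-320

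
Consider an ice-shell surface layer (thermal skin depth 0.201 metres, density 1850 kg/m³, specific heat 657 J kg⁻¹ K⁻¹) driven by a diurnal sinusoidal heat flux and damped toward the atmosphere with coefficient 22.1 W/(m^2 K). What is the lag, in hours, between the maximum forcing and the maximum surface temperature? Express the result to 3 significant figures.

2.59 hours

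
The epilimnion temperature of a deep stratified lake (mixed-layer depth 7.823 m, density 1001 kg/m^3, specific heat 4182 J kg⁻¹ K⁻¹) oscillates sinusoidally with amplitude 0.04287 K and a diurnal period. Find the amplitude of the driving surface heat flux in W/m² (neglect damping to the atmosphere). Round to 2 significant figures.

100

Areal heat capacity C = ρ c_p D = 1001 × 4182 × 7.823 = 3.27×10^7 J/(m²·K).
ω = 2π / 86400 s = 7.27×10^-5 s⁻¹.
Cω = 3.27×10^7 × 7.27×10^-5 = 2380 W/(m²·K).
F₀ = A × Cω = 0.04287 × 2380 = 102 W/m².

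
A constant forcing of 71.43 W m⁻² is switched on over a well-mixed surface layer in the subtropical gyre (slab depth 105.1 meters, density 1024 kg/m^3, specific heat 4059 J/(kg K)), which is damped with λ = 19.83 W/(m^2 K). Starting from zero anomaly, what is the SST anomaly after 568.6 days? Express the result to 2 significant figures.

3.2 K

Areal heat capacity C = ρ c_p D = 1024 × 4059 × 105.1 = 4.37×10^8 J m⁻² K⁻¹.
τ = C / λ = 4.37×10^8 / 19.83 = 2.20×10^7 s.
Equilibrium anomaly ΔT_eq = F / λ = 71.43 / 19.83 = 3.60 K.
t = 568.6 days = 4.91×10^7 s, so t/τ = 2.23.
ΔT(t) = ΔT_eq (1 − e^(−t/τ)) = 3.60 × (1 − e^−2.23) = 3.21 K.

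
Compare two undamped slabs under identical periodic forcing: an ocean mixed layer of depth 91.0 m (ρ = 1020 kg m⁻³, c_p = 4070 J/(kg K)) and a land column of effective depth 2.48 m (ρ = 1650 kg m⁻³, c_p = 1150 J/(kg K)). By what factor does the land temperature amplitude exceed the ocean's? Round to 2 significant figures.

C_ocean = 1020 × 4070 × 91.0 = 3.78×10^8 J/(m²·K).
C_land = 1650 × 1150 × 2.48 = 4.71×10^6 J/(m²·K).
Undamped amplitude ∝ 1/C, so A_land/A_ocean = C_ocean/C_land = 80.3.

80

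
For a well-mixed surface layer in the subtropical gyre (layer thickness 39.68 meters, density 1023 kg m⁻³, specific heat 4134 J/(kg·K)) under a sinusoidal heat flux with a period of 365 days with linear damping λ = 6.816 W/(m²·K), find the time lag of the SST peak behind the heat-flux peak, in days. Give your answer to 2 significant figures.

Areal heat capacity C = ρ c_p D = 1023 × 4134 × 39.68 = 1.68×10^8 J m⁻² K⁻¹.
ω = 2π / 3.15×10^7 s = 1.99×10^-7 s⁻¹.
Phase lag φ = arctan(Cω/λ) = arctan(33.4/6.816) = 1.37 rad.
Time lag = φ / ω = 1.37 / 1.99×10^-7 = 6.87×10^6 s = 79.6 days.

80 days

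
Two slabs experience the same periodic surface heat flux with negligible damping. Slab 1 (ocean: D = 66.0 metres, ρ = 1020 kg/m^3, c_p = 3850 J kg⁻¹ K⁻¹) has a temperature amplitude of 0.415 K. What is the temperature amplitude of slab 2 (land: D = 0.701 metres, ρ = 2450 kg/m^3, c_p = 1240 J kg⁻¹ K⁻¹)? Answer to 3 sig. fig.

50.5 K

C_ocean = 2.59×10^8 J/(m²·K); C_land = 2.13×10^6 J/(m²·K).
A ∝ 1/C ⇒ A_land = A_ocean × C_ocean/C_land = 0.415 × 122 = 50.5 K.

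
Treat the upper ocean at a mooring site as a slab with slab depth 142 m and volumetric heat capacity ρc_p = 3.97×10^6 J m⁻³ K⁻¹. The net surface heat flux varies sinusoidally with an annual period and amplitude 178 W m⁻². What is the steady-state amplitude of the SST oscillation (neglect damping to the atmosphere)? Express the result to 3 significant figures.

Areal heat capacity C = ρc_p × D = 3.97×10^6 × 142 = 5.64×10^8 J/(m^2 K).
Angular frequency ω = 2π / T = 2π / 3.15×10^7 s = 1.99×10^-7 s⁻¹.
Cω = 5.64×10^8 × 1.99×10^-7 = 112 W/(m²·K).
Amplitude A = F₀ / (Cω) = 178 / 112 = 1.58 K.

1.58 K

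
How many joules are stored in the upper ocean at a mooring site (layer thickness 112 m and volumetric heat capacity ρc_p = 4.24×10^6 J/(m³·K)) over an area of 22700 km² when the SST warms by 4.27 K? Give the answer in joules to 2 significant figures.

4.6×10^19 J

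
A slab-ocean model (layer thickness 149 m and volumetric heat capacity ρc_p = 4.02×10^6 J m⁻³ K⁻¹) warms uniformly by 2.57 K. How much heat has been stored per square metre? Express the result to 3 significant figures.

1.54×10^9

Areal heat capacity C = ρc_p × D = 4.02×10^6 × 149 = 5.99×10^8 J/(m²·K).
ΔQ = C ΔT = 5.99×10^8 × 2.57 = 1.54×10^9 J/m².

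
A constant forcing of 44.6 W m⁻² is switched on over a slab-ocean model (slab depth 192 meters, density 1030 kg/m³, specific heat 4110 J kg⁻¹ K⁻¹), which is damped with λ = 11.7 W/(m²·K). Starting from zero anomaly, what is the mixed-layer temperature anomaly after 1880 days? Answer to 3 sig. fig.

3.44 K

Areal heat capacity C = ρ c_p D = 1030 × 4110 × 192 = 8.13×10^8 J m⁻² K⁻¹.
τ = C / λ = 8.13×10^8 / 11.7 = 6.95×10^7 s.
Equilibrium anomaly ΔT_eq = F / λ = 44.6 / 11.7 = 3.81 K.
t = 1880 days = 1.62×10^8 s, so t/τ = 2.34.
ΔT(t) = ΔT_eq (1 − e^(−t/τ)) = 3.81 × (1 − e^−2.34) = 3.44 K.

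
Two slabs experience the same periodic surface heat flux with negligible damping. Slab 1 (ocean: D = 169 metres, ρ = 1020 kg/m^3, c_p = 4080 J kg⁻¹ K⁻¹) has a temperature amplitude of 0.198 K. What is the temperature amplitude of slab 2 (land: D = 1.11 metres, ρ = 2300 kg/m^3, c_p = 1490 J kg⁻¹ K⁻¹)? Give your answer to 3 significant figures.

C_ocean = 7.03×10^8 J/(m²·K); C_land = 3.80×10^6 J/(m²·K).
A ∝ 1/C ⇒ A_land = A_ocean × C_ocean/C_land = 0.198 × 185 = 36.6 K.

36.6 K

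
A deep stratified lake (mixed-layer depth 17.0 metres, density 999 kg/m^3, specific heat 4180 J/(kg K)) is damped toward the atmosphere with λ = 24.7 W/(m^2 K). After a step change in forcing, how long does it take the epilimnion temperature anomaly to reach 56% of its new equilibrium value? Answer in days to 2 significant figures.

27 days

Areal heat capacity C = ρ c_p D = 999 × 4180 × 17.0 = 7.10×10^7 J m⁻² K⁻¹.
τ = C / λ = 7.10×10^7 / 24.7 = 2.87×10^6 s.
Fraction reached: 1 − e^(−t/τ) = 0.56 ⇒ t = −τ ln(1 − 0.56) = τ × 0.821.
t = 2.36×10^6 s = 27.3 days.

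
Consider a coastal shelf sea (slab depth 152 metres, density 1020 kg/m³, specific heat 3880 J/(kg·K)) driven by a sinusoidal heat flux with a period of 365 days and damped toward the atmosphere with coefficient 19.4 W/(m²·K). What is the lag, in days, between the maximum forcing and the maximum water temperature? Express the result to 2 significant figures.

Areal heat capacity C = ρ c_p D = 1020 × 3880 × 152 = 6.02×10^8 J m⁻² K⁻¹.
ω = 2π / 3.15×10^7 s = 1.99×10^-7 s⁻¹.
Phase lag φ = arctan(Cω/λ) = arctan(120/19.4) = 1.41 rad.
Time lag = φ / ω = 1.41 / 1.99×10^-7 = 7.08×10^6 s = 81.9 days.

82 days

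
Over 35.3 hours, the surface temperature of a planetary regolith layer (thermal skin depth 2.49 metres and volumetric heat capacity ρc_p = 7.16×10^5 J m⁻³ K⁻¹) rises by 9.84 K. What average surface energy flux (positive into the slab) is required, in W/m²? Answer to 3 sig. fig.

138

Areal heat capacity C = ρc_p × D = 7.16×10^5 × 2.49 = 1.78×10^6 J m⁻² K⁻¹.
Required heat per unit area: Q = C ΔT = 1.78×10^6 × 9.84 = 1.75×10^7 J/m².
Flux F = Q / Δt = 1.75×10^7 / 1.27×10^5 s = 138 W/m².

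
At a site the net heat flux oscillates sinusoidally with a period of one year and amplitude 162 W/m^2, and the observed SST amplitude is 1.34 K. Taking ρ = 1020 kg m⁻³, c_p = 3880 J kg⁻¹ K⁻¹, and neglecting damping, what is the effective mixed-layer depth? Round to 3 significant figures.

ω = 2π / 3.15×10^7 s = 1.99×10^-7 s⁻¹.
Required C = F₀ / (A ω) = 162 / (1.34 × 1.99×10^-7) = 6.07×10^8 J/(m²·K).
D = C / (ρ c_p) = 6.07×10^8 / (1020 × 3880) = 153 m.

153 m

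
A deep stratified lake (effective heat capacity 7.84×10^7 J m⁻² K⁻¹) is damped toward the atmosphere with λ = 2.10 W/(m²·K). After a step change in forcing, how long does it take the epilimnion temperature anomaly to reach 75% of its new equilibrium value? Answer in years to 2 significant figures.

1.6 years

Areal heat capacity C = 7.84×10^7 J m⁻² K⁻¹ (given).
τ = C / λ = 7.84×10^7 / 2.10 = 3.73×10^7 s.
Fraction reached: 1 − e^(−t/τ) = 0.75 ⇒ t = −τ ln(1 − 0.75) = τ × 1.39.
t = 5.18×10^7 s = 1.64 years.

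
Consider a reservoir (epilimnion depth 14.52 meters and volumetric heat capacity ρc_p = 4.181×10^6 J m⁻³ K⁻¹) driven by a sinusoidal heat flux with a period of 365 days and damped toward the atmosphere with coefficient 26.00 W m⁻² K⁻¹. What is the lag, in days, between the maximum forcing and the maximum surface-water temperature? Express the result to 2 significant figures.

Areal heat capacity C = ρc_p × D = 4.181×10^6 × 14.52 = 6.07×10^7 J m⁻² K⁻¹.
ω = 2π / 3.15×10^7 s = 1.99×10^-7 s⁻¹.
Phase lag φ = arctan(Cω/λ) = arctan(12.1/26.00) = 0.435 rad.
Time lag = φ / ω = 0.435 / 1.99×10^-7 = 2.19×10^6 s = 25.3 days.

25 days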